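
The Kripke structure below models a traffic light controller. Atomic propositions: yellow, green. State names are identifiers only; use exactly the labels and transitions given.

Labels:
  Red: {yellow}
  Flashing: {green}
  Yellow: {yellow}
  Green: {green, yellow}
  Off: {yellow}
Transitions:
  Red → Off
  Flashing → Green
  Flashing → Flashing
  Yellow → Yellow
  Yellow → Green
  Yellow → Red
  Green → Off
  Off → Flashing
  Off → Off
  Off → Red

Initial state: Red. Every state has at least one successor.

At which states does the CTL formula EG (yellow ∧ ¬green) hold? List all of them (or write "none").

States satisfying yellow ∧ ¬green: {Red, Yellow, Off}.
States satisfying EG (yellow ∧ ¬green): {Red, Yellow, Off}.

{Red, Yellow, Off}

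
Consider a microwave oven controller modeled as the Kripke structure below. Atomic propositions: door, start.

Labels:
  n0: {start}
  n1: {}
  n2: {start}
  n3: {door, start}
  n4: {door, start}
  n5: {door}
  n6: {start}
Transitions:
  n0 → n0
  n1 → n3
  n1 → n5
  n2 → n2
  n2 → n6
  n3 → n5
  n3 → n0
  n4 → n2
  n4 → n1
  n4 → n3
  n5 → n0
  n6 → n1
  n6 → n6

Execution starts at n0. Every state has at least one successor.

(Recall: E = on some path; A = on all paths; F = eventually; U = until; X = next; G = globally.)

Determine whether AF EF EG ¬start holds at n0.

Does not hold

States satisfying EF EG ¬start: ∅.
States satisfying AF EF EG ¬start: ∅.
There is a path from n0 along which EF EG ¬start never holds.
n0 ∉ Sat(AF EF EG ¬start).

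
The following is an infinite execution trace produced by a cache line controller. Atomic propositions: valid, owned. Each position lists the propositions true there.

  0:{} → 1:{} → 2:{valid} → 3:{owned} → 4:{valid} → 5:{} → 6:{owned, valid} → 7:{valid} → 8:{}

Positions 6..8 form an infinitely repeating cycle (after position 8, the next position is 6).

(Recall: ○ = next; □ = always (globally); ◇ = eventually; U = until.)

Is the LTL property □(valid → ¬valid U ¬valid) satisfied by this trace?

valid → ¬valid U ¬valid must hold at every position from 0 onward. It fails at position 2, so □(valid → ¬valid U ¬valid) is false.
Positions where valid holds: 2, 4, 6, 7.
Check ¬valid U ¬valid at each: 2→fails, 4→fails, 6→fails, 7→fails.

Does not hold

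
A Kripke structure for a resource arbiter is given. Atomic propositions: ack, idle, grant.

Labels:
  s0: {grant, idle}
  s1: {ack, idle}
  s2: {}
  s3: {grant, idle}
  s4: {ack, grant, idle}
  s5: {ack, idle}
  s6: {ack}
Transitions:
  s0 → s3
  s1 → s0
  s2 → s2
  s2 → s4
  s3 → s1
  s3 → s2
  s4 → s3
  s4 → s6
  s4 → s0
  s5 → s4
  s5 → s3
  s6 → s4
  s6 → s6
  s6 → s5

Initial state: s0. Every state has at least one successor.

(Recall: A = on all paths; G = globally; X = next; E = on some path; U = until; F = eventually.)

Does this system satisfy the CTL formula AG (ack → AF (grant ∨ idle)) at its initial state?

States satisfying ack → AF (grant ∨ idle): {s0, s1, s2, s3, s4, s5}.
States satisfying AG (ack → AF (grant ∨ idle)): ∅.
s6 is reachable from s0 and violates ack → AF (grant ∨ idle), so AG fails at s0.
s0 ∉ Sat(AG (ack → AF (grant ∨ idle))).

Violated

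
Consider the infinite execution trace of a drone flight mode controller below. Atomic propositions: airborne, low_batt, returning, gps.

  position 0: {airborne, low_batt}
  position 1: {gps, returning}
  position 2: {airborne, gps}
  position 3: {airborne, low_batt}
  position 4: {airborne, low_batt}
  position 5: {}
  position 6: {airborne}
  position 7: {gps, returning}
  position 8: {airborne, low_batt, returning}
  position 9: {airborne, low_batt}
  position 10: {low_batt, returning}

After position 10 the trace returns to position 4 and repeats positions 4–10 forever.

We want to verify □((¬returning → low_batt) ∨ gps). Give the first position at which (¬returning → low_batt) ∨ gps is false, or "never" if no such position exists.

Check (¬returning → low_batt) ∨ gps at each position in order: 0 ✓, 1 ✓, 2 ✓, 3 ✓, 4 ✓.
At position 5 the labels are {}, so (¬returning → low_batt) ∨ gps is false there. This is the first violation.

5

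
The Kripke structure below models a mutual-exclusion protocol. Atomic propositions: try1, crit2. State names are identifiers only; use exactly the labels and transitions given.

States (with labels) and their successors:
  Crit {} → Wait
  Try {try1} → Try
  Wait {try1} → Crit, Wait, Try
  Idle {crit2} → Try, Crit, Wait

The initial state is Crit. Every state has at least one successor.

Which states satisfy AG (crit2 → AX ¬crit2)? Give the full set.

{Crit, Try, Wait, Idle}

States satisfying crit2 → AX ¬crit2: {Crit, Try, Wait, Idle}.
States satisfying AG (crit2 → AX ¬crit2): {Crit, Try, Wait, Idle}.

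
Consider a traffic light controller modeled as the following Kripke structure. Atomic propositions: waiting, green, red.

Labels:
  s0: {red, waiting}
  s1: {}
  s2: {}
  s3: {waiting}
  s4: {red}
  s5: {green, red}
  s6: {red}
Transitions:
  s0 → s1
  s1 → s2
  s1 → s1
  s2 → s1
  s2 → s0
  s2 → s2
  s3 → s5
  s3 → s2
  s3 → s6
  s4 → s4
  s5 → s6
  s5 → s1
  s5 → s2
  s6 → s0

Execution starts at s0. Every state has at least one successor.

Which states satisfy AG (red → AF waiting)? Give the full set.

{s0, s1, s2, s6}

States satisfying red → AF waiting: {s0, s1, s2, s3, s6}.
States satisfying AG (red → AF waiting): {s0, s1, s2, s6}.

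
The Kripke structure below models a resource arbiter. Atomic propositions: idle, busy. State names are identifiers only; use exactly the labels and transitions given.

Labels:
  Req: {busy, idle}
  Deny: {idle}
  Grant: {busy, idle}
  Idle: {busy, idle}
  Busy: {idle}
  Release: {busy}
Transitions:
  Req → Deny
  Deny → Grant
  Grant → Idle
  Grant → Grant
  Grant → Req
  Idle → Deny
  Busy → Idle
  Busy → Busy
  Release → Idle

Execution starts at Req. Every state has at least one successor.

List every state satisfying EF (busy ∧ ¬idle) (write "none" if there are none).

States satisfying busy ∧ ¬idle: {Release}.
States satisfying EF (busy ∧ ¬idle): {Release}.

{Release}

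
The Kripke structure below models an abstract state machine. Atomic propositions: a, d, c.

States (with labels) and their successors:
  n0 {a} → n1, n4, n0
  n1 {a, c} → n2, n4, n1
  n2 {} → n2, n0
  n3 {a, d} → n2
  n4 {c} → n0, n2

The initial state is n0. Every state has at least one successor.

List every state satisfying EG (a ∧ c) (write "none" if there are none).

States satisfying a ∧ c: {n1}.
States satisfying EG (a ∧ c): {n1}.

{n1}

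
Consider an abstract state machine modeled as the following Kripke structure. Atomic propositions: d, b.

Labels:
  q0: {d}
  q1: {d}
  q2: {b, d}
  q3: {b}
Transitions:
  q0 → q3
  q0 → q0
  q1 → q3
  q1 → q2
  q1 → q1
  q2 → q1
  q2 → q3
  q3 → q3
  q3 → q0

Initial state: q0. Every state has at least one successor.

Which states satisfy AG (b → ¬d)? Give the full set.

States satisfying b → ¬d: {q0, q1, q3}.
States satisfying AG (b → ¬d): {q0, q3}.

{q0, q3}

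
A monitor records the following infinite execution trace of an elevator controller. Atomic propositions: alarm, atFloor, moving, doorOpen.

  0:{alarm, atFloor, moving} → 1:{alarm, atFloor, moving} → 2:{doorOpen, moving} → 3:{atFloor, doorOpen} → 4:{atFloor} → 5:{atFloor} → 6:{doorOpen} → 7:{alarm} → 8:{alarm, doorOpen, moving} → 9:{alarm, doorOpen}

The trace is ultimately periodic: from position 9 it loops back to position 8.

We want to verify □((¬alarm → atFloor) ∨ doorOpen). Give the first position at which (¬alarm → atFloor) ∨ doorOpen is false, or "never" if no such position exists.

never

(¬alarm → atFloor) ∨ doorOpen holds at every position 0..9, and those are all the positions the trace ever visits, so the invariant □((¬alarm → atFloor) ∨ doorOpen) is never violated.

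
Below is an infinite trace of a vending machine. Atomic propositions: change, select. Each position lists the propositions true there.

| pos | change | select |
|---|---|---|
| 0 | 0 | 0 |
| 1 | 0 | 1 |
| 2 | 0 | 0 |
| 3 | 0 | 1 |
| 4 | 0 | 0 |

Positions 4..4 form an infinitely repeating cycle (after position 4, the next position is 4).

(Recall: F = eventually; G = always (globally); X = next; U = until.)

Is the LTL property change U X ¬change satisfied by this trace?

Holds

Walking from position 0: X ¬change first holds at position 0, and change holds at every earlier position along the way, so change U X ¬change holds.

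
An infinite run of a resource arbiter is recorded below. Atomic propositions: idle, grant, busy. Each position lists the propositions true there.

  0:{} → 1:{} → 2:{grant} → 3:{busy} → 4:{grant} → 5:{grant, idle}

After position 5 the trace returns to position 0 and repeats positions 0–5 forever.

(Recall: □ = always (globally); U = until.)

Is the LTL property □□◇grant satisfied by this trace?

Holds

□◇grant holds at every position 0..5, and those are all positions ever visited, so □□◇grant holds.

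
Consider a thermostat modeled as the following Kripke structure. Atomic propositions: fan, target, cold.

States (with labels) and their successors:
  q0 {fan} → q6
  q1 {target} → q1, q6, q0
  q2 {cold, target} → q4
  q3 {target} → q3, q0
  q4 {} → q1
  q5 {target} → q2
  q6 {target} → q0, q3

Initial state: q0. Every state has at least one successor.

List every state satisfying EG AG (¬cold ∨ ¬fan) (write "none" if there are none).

States satisfying AG (¬cold ∨ ¬fan): {q0, q1, q2, q3, q4, q5, q6}.
States satisfying EG AG (¬cold ∨ ¬fan): {q0, q1, q2, q3, q4, q5, q6}.

{q0, q1, q2, q3, q4, q5, q6}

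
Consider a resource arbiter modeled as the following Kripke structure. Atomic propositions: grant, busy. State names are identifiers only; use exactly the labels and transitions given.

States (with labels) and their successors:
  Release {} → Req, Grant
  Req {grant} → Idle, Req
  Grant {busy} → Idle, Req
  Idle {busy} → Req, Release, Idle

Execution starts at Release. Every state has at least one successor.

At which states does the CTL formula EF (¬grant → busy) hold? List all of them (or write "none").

{Release, Req, Grant, Idle}

States satisfying ¬grant → busy: {Req, Grant, Idle}.
States satisfying EF (¬grant → busy): {Release, Req, Grant, Idle}.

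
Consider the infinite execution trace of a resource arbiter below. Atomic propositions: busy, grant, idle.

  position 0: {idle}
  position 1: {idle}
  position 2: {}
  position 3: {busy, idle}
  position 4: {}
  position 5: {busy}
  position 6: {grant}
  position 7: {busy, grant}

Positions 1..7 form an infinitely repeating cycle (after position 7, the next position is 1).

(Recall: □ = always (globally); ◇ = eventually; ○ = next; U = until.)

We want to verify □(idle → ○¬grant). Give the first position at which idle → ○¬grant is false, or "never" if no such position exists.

never

idle → ○¬grant holds at every position 0..7, and those are all the positions the trace ever visits, so the invariant □(idle → ○¬grant) is never violated.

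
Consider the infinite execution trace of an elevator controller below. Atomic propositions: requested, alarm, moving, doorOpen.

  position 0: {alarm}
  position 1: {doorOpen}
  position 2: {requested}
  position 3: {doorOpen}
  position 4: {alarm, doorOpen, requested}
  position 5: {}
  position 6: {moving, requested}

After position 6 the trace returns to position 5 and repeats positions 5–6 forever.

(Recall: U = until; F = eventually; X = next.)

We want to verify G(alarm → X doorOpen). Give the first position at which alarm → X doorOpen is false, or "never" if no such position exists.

Check alarm → X doorOpen at each position in order: 0 ✓, 1 ✓, 2 ✓, 3 ✓.
At position 4 the labels are {alarm, doorOpen, requested} and the next position 5 has {}, so alarm → X doorOpen is false there. This is the first violation.

4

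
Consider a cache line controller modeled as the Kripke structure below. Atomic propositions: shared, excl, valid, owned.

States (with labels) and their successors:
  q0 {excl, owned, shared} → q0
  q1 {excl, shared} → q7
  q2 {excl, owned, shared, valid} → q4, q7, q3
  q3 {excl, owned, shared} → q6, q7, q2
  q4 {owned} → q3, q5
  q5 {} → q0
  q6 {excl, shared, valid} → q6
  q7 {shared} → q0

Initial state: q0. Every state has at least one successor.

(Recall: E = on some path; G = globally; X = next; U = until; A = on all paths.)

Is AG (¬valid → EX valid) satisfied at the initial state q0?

States satisfying ¬valid → EX valid: {q2, q3, q6}.
States satisfying AG (¬valid → EX valid): {q6}.
q0 is reachable from q0 and violates ¬valid → EX valid, so AG fails at q0.
q0 ∉ Sat(AG (¬valid → EX valid)).

Violated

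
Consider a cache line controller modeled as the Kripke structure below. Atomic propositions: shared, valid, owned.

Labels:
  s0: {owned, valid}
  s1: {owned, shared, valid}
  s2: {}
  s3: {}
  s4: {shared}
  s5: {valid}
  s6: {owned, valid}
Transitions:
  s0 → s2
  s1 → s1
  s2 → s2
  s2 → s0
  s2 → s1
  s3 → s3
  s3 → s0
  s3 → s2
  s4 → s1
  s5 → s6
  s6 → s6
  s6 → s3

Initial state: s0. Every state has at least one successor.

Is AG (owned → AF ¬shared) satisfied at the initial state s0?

States satisfying owned → AF ¬shared: {s0, s2, s3, s4, s5, s6}.
States satisfying AG (owned → AF ¬shared): ∅.
s1 is reachable from s0 and violates owned → AF ¬shared, so AG fails at s0.
s0 ∉ Sat(AG (owned → AF ¬shared)).

No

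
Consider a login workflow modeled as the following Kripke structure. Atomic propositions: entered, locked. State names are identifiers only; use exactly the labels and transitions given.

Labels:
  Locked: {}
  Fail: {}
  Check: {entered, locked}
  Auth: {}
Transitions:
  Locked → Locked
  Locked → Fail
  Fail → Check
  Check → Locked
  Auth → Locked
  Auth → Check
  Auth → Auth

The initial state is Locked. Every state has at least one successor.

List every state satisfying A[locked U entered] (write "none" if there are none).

States satisfying locked: {Check}.
States satisfying entered: {Check}.
States satisfying A[locked U entered]: {Check}.

{Check}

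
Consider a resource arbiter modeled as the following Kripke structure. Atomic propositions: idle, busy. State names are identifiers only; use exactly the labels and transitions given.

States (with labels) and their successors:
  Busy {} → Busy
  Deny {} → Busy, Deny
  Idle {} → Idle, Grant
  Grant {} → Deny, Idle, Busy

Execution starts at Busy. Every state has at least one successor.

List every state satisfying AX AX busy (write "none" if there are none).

States satisfying AX busy: ∅.
States satisfying AX AX busy: ∅.

none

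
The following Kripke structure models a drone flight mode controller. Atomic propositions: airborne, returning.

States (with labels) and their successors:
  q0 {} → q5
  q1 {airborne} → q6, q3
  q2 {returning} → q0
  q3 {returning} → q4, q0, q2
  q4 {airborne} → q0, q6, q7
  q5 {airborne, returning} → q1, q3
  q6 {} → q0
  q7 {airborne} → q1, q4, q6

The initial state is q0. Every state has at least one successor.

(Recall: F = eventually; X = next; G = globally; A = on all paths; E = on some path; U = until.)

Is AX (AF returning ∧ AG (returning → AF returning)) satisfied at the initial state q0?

Satisfied

States satisfying AF returning ∧ AG (returning → AF returning): {q0, q1, q2, q3, q5, q6}.
States satisfying AX (AF returning ∧ AG (returning → AF returning)): {q0, q1, q2, q5, q6}.
q0 ∈ Sat(AX (AF returning ∧ AG (returning → AF returning))).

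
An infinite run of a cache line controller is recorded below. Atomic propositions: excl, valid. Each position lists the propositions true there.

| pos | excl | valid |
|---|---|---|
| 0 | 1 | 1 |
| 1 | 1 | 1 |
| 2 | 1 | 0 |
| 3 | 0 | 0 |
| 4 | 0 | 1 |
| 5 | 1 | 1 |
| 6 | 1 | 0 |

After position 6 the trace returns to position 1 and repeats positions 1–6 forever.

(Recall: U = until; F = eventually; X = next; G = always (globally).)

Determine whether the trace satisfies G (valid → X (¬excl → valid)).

valid → X (¬excl → valid) holds at every position 0..6, and those are all positions ever visited, so G (valid → X (¬excl → valid)) holds.
Positions where valid holds: 0, 1, 4, 5.
Check X (¬excl → valid) at each: 0→ok, 1→ok, 4→ok, 5→ok.

Satisfied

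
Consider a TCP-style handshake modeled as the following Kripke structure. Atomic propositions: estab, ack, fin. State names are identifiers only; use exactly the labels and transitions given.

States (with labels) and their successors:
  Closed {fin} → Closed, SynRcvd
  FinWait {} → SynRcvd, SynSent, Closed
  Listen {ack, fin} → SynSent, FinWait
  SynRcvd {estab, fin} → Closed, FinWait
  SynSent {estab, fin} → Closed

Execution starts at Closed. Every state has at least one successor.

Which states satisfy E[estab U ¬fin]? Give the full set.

{FinWait, SynRcvd}

States satisfying estab: {SynRcvd, SynSent}.
States satisfying ¬fin: {FinWait}.
States satisfying E[estab U ¬fin]: {FinWait, SynRcvd}.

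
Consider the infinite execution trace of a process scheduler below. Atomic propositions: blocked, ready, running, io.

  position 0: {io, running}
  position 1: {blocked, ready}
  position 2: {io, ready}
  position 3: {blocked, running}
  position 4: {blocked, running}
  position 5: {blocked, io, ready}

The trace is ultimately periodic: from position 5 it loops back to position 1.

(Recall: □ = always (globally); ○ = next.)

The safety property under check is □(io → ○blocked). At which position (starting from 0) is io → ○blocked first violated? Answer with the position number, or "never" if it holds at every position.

never

io → ○blocked holds at every position 0..5, and those are all the positions the trace ever visits, so the invariant □(io → ○blocked) is never violated.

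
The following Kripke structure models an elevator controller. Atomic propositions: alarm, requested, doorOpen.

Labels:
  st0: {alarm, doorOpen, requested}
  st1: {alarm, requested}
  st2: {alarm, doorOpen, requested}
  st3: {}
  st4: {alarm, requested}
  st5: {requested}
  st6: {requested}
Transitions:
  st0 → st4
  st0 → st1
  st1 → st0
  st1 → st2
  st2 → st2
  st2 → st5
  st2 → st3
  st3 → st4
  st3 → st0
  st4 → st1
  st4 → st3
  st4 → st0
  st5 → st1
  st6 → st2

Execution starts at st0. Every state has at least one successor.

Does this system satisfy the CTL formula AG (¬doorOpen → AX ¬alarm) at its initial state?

Does not hold

States satisfying ¬doorOpen → AX ¬alarm: {st0, st2}.
States satisfying AG (¬doorOpen → AX ¬alarm): ∅.
st1 is reachable from st0 and violates ¬doorOpen → AX ¬alarm, so AG fails at st0.
st0 ∉ Sat(AG (¬doorOpen → AX ¬alarm)).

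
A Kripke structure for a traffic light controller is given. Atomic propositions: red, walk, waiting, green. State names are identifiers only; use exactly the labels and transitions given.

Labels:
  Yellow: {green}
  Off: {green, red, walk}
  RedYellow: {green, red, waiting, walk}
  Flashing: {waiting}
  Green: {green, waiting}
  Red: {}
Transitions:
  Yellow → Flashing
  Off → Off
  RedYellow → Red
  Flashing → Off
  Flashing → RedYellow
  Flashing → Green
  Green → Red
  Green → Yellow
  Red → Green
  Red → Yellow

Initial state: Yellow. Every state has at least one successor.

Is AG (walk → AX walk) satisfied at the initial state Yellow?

No

States satisfying walk → AX walk: {Yellow, Off, Flashing, Green, Red}.
States satisfying AG (walk → AX walk): {Off}.
RedYellow is reachable from Yellow and violates walk → AX walk, so AG fails at Yellow.
Yellow ∉ Sat(AG (walk → AX walk)).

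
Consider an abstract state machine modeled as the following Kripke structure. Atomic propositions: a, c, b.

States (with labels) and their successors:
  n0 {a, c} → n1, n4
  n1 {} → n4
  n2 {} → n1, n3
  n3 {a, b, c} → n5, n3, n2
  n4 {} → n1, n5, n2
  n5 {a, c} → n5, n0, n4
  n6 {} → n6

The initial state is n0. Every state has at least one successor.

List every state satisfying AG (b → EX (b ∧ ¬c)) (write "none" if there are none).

States satisfying b → EX (b ∧ ¬c): {n0, n1, n2, n4, n5, n6}.
States satisfying AG (b → EX (b ∧ ¬c)): {n6}.

{n6}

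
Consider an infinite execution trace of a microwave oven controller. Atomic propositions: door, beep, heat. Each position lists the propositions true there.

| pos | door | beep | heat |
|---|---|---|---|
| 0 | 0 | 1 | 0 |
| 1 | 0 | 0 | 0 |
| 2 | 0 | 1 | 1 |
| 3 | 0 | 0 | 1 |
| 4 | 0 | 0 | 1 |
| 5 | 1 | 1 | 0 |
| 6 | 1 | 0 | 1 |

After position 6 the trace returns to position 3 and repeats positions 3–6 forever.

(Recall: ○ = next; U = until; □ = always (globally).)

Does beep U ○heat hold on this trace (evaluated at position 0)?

Walking from position 0: ○heat first holds at position 1, and beep holds at every earlier position along the way, so beep U ○heat holds.

Yes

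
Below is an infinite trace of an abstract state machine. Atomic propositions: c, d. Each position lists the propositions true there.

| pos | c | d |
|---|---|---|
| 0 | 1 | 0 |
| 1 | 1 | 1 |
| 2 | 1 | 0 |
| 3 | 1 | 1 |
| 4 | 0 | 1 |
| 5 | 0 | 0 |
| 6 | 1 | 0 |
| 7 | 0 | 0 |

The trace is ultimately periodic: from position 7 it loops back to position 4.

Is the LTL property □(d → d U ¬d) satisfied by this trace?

Holds

d → d U ¬d holds at every position 0..7, and those are all positions ever visited, so □(d → d U ¬d) holds.
Positions where d holds: 1, 3, 4.
Check d U ¬d at each: 1→ok, 3→ok, 4→ok.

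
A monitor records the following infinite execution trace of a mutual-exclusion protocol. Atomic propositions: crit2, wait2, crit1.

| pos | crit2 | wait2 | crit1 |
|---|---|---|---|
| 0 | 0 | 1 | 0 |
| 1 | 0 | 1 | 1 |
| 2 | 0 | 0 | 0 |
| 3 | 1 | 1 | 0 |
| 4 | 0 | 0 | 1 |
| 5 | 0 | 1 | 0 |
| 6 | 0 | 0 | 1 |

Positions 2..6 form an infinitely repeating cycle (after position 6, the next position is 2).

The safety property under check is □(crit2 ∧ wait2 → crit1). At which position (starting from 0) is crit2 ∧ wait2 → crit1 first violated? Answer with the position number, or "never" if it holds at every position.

Check crit2 ∧ wait2 → crit1 at each position in order: 0 ✓, 1 ✓, 2 ✓.
At position 3 the labels are {crit2, wait2}, so crit2 ∧ wait2 → crit1 is false there. This is the first violation.

3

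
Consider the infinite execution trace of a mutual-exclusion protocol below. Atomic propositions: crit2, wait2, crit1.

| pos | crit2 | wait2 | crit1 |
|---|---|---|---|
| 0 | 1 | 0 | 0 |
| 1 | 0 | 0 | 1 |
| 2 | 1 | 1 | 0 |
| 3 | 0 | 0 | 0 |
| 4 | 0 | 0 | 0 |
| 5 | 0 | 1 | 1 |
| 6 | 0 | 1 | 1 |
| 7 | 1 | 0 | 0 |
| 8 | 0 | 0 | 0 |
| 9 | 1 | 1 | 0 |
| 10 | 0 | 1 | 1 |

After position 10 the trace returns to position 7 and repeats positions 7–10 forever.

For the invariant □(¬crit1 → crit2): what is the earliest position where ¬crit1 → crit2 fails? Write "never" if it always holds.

3

Check ¬crit1 → crit2 at each position in order: 0 ✓, 1 ✓, 2 ✓.
At position 3 the labels are {}, so ¬crit1 → crit2 is false there. This is the first violation.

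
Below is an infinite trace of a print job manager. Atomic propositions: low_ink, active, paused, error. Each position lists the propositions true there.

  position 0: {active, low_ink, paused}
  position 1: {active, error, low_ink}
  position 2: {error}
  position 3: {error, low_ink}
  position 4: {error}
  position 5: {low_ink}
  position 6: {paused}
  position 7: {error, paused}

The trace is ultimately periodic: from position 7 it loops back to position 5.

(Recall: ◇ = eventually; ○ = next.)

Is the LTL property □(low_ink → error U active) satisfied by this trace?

Violated

low_ink → error U active must hold at every position from 0 onward. It fails at position 3, so □(low_ink → error U active) is false.
Positions where low_ink holds: 0, 1, 3, 5.
Check error U active at each: 0→ok, 1→ok, 3→fails, 5→fails.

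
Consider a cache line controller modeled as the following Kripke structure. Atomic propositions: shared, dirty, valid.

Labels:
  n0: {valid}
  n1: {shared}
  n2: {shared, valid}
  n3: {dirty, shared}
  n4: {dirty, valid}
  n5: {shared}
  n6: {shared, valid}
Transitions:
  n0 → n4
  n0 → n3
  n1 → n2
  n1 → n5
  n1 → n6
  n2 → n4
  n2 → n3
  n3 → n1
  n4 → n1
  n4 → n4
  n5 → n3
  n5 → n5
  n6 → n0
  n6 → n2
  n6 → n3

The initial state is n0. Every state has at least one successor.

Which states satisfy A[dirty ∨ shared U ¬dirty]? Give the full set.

States satisfying dirty ∨ shared: {n1, n2, n3, n4, n5, n6}.
States satisfying ¬dirty: {n0, n1, n2, n5, n6}.
States satisfying A[dirty ∨ shared U ¬dirty]: {n0, n1, n2, n3, n5, n6}.

{n0, n1, n2, n3, n5, n6}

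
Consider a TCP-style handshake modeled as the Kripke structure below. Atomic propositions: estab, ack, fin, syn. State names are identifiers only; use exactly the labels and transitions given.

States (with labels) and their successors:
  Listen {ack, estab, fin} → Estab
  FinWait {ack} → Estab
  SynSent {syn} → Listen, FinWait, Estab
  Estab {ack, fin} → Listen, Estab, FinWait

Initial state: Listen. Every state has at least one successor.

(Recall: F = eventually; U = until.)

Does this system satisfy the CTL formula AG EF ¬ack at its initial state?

States satisfying EF ¬ack: {SynSent}.
States satisfying AG EF ¬ack: ∅.
Estab is reachable from Listen and violates EF ¬ack, so AG fails at Listen.
Listen ∉ Sat(AG EF ¬ack).

Violated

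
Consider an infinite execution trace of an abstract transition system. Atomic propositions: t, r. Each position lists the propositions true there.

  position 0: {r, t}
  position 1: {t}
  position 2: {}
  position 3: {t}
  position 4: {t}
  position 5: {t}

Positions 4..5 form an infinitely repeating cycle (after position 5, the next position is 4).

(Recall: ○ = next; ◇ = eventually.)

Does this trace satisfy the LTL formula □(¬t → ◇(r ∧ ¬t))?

¬t → ◇(r ∧ ¬t) must hold at every position from 0 onward. It fails at position 2, so □(¬t → ◇(r ∧ ¬t)) is false.
Positions where ¬t holds: 2.
Check ◇(r ∧ ¬t) at each: 2→fails.

Does not hold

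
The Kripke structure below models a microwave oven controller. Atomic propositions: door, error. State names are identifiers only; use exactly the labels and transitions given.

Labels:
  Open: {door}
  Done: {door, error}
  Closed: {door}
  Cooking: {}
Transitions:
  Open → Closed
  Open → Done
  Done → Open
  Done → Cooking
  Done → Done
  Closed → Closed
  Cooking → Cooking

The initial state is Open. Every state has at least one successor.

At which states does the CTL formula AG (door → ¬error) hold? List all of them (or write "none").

{Closed, Cooking}

States satisfying door → ¬error: {Open, Closed, Cooking}.
States satisfying AG (door → ¬error): {Closed, Cooking}.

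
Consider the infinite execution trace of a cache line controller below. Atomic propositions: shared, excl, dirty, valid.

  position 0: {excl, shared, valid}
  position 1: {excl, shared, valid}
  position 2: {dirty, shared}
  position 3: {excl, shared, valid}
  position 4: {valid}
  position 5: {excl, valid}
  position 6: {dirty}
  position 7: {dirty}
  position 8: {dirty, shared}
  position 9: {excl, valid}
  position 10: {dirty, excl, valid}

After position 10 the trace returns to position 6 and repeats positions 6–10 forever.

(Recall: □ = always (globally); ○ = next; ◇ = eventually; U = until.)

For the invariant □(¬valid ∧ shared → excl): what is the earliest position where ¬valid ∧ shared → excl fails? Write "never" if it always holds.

Check ¬valid ∧ shared → excl at each position in order: 0 ✓, 1 ✓.
At position 2 the labels are {dirty, shared}, so ¬valid ∧ shared → excl is false there. This is the first violation.

2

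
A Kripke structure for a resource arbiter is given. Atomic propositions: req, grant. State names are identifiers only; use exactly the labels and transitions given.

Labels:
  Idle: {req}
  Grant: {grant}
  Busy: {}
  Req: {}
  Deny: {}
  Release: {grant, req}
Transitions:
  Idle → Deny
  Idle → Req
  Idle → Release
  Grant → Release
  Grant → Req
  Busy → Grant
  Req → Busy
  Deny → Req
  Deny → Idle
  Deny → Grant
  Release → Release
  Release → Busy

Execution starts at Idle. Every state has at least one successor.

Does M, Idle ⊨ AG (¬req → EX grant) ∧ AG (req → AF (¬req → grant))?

States satisfying ¬req → EX grant: {Idle, Grant, Busy, Deny, Release}.
States satisfying AG (¬req → EX grant): ∅.
States satisfying req → AF (¬req → grant): {Idle, Grant, Busy, Req, Deny, Release}.
States satisfying AG (req → AF (¬req → grant)): {Idle, Grant, Busy, Req, Deny, Release}.
States satisfying AG (¬req → EX grant) ∧ AG (req → AF (¬req → grant)): ∅.
Idle ∉ Sat(AG (¬req → EX grant) ∧ AG (req → AF (¬req → grant))).

Violated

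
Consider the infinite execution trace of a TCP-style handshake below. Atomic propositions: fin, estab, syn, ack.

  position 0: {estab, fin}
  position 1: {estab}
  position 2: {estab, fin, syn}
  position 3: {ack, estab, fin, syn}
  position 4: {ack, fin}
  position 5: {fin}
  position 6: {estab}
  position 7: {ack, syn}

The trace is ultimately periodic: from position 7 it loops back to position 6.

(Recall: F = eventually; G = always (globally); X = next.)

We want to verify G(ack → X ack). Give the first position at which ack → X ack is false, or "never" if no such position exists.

4

Check ack → X ack at each position in order: 0 ✓, 1 ✓, 2 ✓, 3 ✓.
At position 4 the labels are {ack, fin} and the next position 5 has {fin}, so ack → X ack is false there. This is the first violation.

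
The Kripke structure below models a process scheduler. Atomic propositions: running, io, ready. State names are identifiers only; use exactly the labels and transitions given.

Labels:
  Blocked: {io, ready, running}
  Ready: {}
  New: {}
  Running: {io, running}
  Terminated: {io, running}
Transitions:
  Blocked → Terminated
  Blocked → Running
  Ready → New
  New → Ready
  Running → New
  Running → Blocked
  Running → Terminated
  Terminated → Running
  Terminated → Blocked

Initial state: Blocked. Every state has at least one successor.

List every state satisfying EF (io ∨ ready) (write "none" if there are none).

{Blocked, Running, Terminated}

States satisfying io ∨ ready: {Blocked, Running, Terminated}.
States satisfying EF (io ∨ ready): {Blocked, Running, Terminated}.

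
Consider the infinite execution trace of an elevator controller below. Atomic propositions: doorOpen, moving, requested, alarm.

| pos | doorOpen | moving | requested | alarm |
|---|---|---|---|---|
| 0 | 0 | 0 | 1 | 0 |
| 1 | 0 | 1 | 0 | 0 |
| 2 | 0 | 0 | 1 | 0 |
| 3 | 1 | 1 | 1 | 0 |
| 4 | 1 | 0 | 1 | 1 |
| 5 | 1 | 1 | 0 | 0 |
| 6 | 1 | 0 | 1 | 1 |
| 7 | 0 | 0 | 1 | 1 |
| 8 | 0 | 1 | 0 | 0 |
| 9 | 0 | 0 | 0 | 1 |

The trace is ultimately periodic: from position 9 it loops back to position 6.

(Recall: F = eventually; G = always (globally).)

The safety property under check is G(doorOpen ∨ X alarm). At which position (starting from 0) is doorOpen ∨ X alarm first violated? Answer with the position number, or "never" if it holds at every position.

0

At position 0 the labels are {requested} and the next position 1 has {moving}, so doorOpen ∨ X alarm is false there. This is the first violation.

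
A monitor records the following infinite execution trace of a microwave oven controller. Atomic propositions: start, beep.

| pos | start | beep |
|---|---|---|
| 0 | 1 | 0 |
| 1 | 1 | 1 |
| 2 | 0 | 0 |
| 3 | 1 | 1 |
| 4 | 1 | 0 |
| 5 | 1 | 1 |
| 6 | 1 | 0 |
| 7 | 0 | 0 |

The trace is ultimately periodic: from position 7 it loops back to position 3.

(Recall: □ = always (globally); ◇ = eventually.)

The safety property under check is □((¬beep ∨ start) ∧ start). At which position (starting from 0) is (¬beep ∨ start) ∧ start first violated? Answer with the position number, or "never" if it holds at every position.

2

Check (¬beep ∨ start) ∧ start at each position in order: 0 ✓, 1 ✓.
At position 2 the labels are {}, so (¬beep ∨ start) ∧ start is false there. This is the first violation.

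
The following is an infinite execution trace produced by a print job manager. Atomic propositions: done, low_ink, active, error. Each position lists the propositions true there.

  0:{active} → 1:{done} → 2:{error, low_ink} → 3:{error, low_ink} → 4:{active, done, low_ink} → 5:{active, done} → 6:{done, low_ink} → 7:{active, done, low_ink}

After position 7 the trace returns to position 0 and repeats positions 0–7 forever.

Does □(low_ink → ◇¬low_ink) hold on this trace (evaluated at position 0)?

Satisfied

low_ink → ◇¬low_ink holds at every position 0..7, and those are all positions ever visited, so □(low_ink → ◇¬low_ink) holds.
Positions where low_ink holds: 2, 3, 4, 6, 7.
Check ◇¬low_ink at each: 2→ok, 3→ok, 4→ok, 6→ok, 7→ok.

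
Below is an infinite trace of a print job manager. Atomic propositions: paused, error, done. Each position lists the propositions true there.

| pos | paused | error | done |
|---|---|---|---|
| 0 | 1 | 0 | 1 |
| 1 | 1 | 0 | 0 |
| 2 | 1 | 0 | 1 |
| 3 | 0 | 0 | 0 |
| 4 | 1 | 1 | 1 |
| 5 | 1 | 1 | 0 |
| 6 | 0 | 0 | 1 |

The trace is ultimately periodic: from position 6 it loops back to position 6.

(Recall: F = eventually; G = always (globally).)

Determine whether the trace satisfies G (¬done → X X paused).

¬done → X X paused must hold at every position from 0 onward. It fails at position 1, so G (¬done → X X paused) is false.
Positions where ¬done holds: 1, 3, 5.
Check X X paused at each: 1→fails, 3→ok, 5→fails.

Does not hold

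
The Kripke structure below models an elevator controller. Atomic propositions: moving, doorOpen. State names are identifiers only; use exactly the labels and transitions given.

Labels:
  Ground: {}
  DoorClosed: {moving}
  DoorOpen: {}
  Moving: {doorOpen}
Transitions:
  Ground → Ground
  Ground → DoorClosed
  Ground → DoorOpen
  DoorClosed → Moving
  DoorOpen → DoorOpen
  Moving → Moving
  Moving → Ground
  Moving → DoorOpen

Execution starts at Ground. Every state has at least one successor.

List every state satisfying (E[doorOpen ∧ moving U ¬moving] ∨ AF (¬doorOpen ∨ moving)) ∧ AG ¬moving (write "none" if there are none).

{DoorOpen}

States satisfying doorOpen ∧ moving: ∅.
States satisfying ¬moving: {Ground, DoorOpen, Moving}.
States satisfying E[doorOpen ∧ moving U ¬moving]: {Ground, DoorOpen, Moving}.
States satisfying ¬doorOpen ∨ moving: {Ground, DoorClosed, DoorOpen}.
States satisfying AF (¬doorOpen ∨ moving): {Ground, DoorClosed, DoorOpen}.
States satisfying AG ¬moving: {DoorOpen}.
States satisfying (E[doorOpen ∧ moving U ¬moving] ∨ AF (¬doorOpen ∨ moving)) ∧ AG ¬moving: {DoorOpen}.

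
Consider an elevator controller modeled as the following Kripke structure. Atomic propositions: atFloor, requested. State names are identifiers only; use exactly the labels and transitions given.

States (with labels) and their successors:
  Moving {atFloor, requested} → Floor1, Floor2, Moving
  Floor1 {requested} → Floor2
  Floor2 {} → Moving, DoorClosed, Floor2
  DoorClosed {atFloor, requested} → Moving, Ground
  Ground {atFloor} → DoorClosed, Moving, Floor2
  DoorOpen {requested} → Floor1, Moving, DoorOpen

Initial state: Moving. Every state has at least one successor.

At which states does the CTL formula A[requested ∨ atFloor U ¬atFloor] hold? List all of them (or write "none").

{Floor1, Floor2, DoorOpen}

States satisfying requested ∨ atFloor: {Moving, Floor1, DoorClosed, Ground, DoorOpen}.
States satisfying ¬atFloor: {Floor1, Floor2, DoorOpen}.
States satisfying A[requested ∨ atFloor U ¬atFloor]: {Floor1, Floor2, DoorOpen}.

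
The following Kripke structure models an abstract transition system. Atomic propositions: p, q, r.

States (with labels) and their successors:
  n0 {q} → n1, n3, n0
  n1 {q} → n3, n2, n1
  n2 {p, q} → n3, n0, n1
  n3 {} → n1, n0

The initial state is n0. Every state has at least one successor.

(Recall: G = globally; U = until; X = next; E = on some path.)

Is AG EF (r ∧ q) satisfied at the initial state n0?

States satisfying EF (r ∧ q): ∅.
States satisfying AG EF (r ∧ q): ∅.
n0 is reachable from n0 and violates EF (r ∧ q), so AG fails at n0.
n0 ∉ Sat(AG EF (r ∧ q)).

Does not hold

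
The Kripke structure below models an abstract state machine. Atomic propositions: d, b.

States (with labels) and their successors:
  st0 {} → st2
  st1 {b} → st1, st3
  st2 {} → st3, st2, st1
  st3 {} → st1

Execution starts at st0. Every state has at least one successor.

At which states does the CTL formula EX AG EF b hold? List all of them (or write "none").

{st0, st1, st2, st3}

States satisfying AG EF b: {st0, st1, st2, st3}.
States satisfying EX AG EF b: {st0, st1, st2, st3}.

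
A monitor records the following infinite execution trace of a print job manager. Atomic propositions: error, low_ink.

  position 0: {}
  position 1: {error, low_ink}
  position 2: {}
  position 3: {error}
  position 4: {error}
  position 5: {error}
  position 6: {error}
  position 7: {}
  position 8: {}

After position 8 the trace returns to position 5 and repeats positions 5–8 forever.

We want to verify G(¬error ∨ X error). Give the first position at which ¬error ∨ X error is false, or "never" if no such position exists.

Check ¬error ∨ X error at each position in order: 0 ✓.
At position 1 the labels are {error, low_ink} and the next position 2 has {}, so ¬error ∨ X error is false there. This is the first violation.

1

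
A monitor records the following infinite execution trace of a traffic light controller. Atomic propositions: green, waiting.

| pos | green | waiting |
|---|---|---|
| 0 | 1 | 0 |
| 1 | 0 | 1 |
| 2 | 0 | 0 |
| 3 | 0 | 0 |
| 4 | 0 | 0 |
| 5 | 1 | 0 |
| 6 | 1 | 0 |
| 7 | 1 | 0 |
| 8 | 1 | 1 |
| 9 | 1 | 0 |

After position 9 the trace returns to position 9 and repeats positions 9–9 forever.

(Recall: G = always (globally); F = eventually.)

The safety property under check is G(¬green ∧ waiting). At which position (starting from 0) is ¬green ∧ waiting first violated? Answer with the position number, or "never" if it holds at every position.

0

At position 0 the labels are {green}, so ¬green ∧ waiting is false there. This is the first violation.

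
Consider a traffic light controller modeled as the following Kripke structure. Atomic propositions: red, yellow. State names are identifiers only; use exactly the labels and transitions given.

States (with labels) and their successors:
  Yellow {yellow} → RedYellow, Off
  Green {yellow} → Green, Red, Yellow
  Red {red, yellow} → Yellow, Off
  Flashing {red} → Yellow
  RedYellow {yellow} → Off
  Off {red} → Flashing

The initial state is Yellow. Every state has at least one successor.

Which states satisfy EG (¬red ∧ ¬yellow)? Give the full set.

none

States satisfying ¬red ∧ ¬yellow: ∅.
States satisfying EG (¬red ∧ ¬yellow): ∅.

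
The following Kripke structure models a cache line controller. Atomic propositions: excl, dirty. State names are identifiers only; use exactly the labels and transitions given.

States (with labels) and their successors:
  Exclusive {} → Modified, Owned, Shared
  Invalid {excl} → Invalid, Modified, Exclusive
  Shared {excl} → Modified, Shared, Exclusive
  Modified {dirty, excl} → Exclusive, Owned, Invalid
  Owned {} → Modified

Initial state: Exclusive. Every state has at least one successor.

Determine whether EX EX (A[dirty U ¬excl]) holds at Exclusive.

Holds

States satisfying EX (A[dirty U ¬excl]): {Exclusive, Invalid, Shared, Modified}.
States satisfying EX EX (A[dirty U ¬excl]): {Exclusive, Invalid, Shared, Modified, Owned}.
Exclusive ∈ Sat(EX EX (A[dirty U ¬excl])).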